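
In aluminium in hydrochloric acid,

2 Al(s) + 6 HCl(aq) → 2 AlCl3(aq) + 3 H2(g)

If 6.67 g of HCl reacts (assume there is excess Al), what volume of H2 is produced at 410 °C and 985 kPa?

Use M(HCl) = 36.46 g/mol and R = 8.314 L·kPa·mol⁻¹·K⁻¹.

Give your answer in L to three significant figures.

0.527 L

n(HCl) = 6.670 / 36.46 = 0.1829 mol
n(H2) = (3/6) × 0.1829 = 0.09145 mol
V = nRT/P = 0.09145 × 8.314 × 683.15 / 985 = 0.5273 L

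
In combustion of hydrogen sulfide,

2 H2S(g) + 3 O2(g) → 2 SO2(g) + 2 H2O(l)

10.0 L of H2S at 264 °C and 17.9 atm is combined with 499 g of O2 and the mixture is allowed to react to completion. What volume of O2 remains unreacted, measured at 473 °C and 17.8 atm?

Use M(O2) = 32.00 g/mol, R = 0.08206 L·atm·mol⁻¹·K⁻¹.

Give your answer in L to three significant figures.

32.7 L

n(H2S) = PV/RT = (17.9 × 10.0) / (0.08206 × 537.15) = 4.061 mol
n(O2) = 499 / 32.00 = 15.59 mol
For 4.061 mol H2S, stoichiometry requires (3/2) × 4.061 = 6.091 mol O2; 15.59 mol is available, so H2S is limiting.
n(O2) consumed = (3/2) × 4.061 = 6.091 mol; remaining = 15.59 − 6.091 = 9.499 mol
V(O2) = nRT/P = 9.499 × 0.08206 × 746.15 / 17.8 = 32.67 L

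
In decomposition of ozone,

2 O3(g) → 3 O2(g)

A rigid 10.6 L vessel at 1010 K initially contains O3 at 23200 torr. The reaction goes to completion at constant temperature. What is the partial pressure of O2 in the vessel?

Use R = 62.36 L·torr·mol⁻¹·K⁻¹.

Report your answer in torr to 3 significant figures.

n(O3)₀ = PV/RT = (23200 × 10.6) / (62.36 × 1010) = 3.905 mol
n(O2) = (3/2) × 3.905 = 5.857 mol
P(O2) = nRT/V = 5.857 × 62.36 × 1010 / 10.6 = 34800 torr

34800 torr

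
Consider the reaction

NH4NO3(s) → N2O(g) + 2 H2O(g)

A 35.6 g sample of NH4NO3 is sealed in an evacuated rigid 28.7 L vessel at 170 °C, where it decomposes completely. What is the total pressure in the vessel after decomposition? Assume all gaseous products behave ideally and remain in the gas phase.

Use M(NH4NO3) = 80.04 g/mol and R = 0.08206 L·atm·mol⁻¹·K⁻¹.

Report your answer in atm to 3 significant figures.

1.69 atm

n(NH4NO3) = 35.6 / 80.04 = 0.4448 mol
n(gas produced) = (3/1) × 0.4448 = 1.334 mol
P = nRT/V = 1.334 × 0.08206 × 443.15 / 28.7 = 1.690 atm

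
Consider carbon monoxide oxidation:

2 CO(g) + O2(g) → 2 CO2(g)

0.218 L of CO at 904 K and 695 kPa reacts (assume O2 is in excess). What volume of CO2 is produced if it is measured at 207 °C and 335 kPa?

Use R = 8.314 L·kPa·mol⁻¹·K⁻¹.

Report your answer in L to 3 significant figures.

0.240 L

n(CO) = PV/RT = (695 × 0.218) / (8.314 × 904) = 0.02016 mol
n(CO2) = (2/2) × 0.02016 = 0.02016 mol
V = nRT/P = 0.02016 × 8.314 × 480.15 / 335 = 0.2402 L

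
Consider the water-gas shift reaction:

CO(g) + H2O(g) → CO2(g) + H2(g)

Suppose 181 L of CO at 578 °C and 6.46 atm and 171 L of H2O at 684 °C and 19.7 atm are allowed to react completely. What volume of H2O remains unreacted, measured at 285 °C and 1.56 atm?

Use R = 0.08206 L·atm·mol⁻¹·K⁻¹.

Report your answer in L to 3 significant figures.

768 L

n(CO) = PV/RT = (6.46 × 181) / (0.08206 × 851.15) = 16.74 mol
n(H2O) = PV/RT = (19.7 × 171) / (0.08206 × 957.15) = 42.89 mol
For 16.74 mol CO, stoichiometry requires (1/1) × 16.74 = 16.74 mol H2O; 42.89 mol is available, so CO is limiting.
n(H2O) consumed = (1/1) × 16.74 = 16.74 mol; remaining = 42.89 − 16.74 = 26.15 mol
V(H2O) = nRT/P = 26.15 × 0.08206 × 558.15 / 1.56 = 767.8 L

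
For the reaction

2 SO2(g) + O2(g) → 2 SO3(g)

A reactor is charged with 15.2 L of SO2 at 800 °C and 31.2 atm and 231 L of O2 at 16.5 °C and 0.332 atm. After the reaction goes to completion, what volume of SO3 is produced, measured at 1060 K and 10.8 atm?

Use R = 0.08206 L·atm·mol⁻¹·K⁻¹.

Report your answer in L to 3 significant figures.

43.4 L

n(SO2) = PV/RT = (31.2 × 15.2) / (0.08206 × 1073.15) = 5.385 mol
n(O2) = PV/RT = (0.332 × 231) / (0.08206 × 289.65) = 3.227 mol
For 5.385 mol SO2, stoichiometry requires (1/2) × 5.385 = 2.692 mol O2; 3.227 mol is available, so SO2 is limiting.
n(SO3) = (2/2) × 5.385 = 5.385 mol
V(SO3) = nRT/P = 5.385 × 0.08206 × 1060 / 10.8 = 43.37 L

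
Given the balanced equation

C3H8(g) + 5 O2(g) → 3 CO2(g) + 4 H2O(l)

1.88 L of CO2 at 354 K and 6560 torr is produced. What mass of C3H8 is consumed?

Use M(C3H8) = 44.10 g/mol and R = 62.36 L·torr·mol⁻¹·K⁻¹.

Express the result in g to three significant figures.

8.21 g

n(CO2) = PV/RT = (6560 × 1.88) / (62.36 × 354) = 0.5587 mol
n(C3H8) = (1/3) × 0.5587 = 0.1862 mol
m(C3H8) = 0.1862 × 44.10 = 8.211 g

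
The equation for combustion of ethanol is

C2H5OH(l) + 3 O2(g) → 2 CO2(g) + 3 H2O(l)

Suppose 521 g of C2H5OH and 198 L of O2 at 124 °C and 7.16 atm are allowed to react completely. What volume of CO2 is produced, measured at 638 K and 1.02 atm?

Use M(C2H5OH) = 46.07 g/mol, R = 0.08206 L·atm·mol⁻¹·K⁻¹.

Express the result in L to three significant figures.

1160 L

n(C2H5OH) = 521 / 46.07 = 11.31 mol
n(O2) = PV/RT = (7.16 × 198) / (0.08206 × 397.15) = 43.50 mol
For 11.31 mol C2H5OH, stoichiometry requires (3/1) × 11.31 = 33.93 mol O2; 43.50 mol is available, so C2H5OH is limiting.
n(CO2) = (2/1) × 11.31 = 22.62 mol
V(CO2) = nRT/P = 22.62 × 0.08206 × 638 / 1.02 = 1161 L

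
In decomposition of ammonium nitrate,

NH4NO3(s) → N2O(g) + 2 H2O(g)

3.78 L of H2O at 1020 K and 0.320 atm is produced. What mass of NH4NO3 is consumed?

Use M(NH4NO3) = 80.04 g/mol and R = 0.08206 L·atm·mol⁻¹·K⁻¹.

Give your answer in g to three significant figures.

n(H2O) = PV/RT = (0.320 × 3.78) / (0.08206 × 1020) = 0.01445 mol
n(NH4NO3) = (1/2) × 0.01445 = 0.007225 mol
m(NH4NO3) = 0.007225 × 80.04 = 0.5783 g

0.578 g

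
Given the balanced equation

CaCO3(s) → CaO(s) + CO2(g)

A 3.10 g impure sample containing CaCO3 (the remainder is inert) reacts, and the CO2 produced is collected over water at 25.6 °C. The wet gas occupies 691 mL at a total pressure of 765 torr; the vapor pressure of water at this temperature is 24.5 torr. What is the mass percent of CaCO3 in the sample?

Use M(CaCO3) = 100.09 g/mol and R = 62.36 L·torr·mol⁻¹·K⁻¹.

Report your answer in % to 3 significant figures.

P(CO2) = 765 − 24.5 = 740.5 torr
n(CO2) = PV/RT = (740.5 × 0.6910) / (62.36 × 298.75) = 0.02747 mol
n(CaCO3) = (1/1) × 0.02747 = 0.02747 mol
m(CaCO3) = 0.02747 × 100.09 = 2.749 g
%CaCO3 = 2.749 / 3.10 × 100 = 88.68%

88.7 %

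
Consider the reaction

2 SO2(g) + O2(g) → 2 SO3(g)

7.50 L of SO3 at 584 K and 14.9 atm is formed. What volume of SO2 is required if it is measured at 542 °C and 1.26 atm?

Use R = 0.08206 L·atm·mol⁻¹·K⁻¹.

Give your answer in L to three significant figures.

124 L

n(SO3) = PV/RT = (14.9 × 7.50) / (0.08206 × 584) = 2.332 mol
n(SO2) = (2/2) × 2.332 = 2.332 mol
V = nRT/P = 2.332 × 0.08206 × 815.15 / 1.26 = 123.8 L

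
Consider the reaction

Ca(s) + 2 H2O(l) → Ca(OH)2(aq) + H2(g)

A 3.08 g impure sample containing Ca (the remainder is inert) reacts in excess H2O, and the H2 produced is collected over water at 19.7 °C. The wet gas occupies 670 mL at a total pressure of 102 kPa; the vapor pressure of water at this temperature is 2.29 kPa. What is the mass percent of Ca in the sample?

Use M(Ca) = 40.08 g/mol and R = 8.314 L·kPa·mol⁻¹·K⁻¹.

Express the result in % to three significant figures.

35.7 %

P(H2) = 102 − 2.29 = 99.71 kPa
n(H2) = PV/RT = (99.71 × 0.6700) / (8.314 × 292.85) = 0.02744 mol
n(Ca) = (1/1) × 0.02744 = 0.02744 mol
m(Ca) = 0.02744 × 40.08 = 1.100 g
%Ca = 1.100 / 3.08 × 100 = 35.71%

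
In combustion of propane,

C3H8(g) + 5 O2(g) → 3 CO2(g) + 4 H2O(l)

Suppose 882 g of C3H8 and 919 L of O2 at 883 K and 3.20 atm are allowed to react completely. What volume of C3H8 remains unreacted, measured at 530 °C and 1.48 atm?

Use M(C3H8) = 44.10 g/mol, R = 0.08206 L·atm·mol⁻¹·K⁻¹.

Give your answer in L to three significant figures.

n(C3H8) = 882 / 44.10 = 20.00 mol
n(O2) = PV/RT = (3.20 × 919) / (0.08206 × 883) = 40.59 mol
For 20.00 mol C3H8, stoichiometry requires (5/1) × 20.00 = 100.0 mol O2; 40.59 mol is available, so O2 is limiting.
n(C3H8) consumed = (1/5) × 40.59 = 8.118 mol; remaining = 20.00 − 8.118 = 11.88 mol
V(C3H8) = nRT/P = 11.88 × 0.08206 × 803.15 / 1.48 = 529.0 L

529 L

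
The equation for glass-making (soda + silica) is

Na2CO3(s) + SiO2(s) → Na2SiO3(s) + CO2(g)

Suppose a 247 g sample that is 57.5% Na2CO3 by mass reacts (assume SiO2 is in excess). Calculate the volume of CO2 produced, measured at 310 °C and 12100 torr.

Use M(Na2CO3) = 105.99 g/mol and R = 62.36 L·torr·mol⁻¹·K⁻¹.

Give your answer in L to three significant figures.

4.03 L

mass of Na2CO3 = 247 × 57.5/100 = 142.0 g
n(Na2CO3) = 142.0 / 105.99 = 1.340 mol
n(CO2) = (1/1) × 1.340 = 1.340 mol
V = nRT/P = 1.340 × 62.36 × 583.15 / 12100 = 4.027 L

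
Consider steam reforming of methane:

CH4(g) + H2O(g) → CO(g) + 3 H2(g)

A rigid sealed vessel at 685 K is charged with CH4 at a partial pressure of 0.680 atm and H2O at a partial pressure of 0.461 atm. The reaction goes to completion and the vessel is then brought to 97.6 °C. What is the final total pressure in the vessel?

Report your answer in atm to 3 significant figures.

At constant V, partial pressures at 685 K are proportional to moles, so apply stoichiometry directly to pressures.
P(H2O) required for 0.680 atm of CH4 = (1/1) × 0.680 = 0.6800 atm; available 0.461 atm, so H2O is limiting.
P(CH4) remaining = 0.680 − (1/1) × 0.461 = 0.2190 atm
P(gaseous products) = (1+3)/1 × 0.461 = 1.844 atm
P_total at 685 K = 0.2190 + 1.844 = 2.063 atm
Scaling to 97.6 °C: P = 2.063 × 370.75/685 = 1.117 atm

1.12 atm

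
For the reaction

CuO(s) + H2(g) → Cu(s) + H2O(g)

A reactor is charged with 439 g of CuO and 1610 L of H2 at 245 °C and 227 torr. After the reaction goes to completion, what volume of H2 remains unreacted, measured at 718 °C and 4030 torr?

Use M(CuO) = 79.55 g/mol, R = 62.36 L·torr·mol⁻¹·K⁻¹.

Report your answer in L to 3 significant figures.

n(CuO) = 439 / 79.55 = 5.519 mol
n(H2) = PV/RT = (227 × 1610) / (62.36 × 518.15) = 11.31 mol
For 5.519 mol CuO, stoichiometry requires (1/1) × 5.519 = 5.519 mol H2; 11.31 mol is available, so CuO is limiting.
n(H2) consumed = (1/1) × 5.519 = 5.519 mol; remaining = 11.31 − 5.519 = 5.791 mol
V(H2) = nRT/P = 5.791 × 62.36 × 991.15 / 4030 = 88.82 L

88.8 L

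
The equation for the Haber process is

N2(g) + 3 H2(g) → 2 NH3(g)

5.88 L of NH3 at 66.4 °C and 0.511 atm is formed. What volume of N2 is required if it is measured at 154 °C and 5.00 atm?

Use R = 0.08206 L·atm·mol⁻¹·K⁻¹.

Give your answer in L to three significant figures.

n(NH3) = PV/RT = (0.511 × 5.88) / (0.08206 × 339.55) = 0.1078 mol
n(N2) = (1/2) × 0.1078 = 0.05390 mol
V = nRT/P = 0.05390 × 0.08206 × 427.15 / 5.00 = 0.3779 L

0.378 L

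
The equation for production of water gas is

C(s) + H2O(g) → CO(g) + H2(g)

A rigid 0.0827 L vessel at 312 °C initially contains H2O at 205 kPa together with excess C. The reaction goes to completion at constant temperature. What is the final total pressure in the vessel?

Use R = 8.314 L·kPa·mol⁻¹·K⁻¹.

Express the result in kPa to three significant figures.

At constant T and V, P ∝ n(gas): 1 mol gas → 2 mol gas.
P_final = (2/1) × 205 = 410.0 kPa

410 kPa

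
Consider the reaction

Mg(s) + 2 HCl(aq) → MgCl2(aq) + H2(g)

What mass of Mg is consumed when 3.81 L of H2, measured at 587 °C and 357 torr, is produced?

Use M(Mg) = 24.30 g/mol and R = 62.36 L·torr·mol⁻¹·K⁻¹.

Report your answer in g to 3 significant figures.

0.616 g

n(H2) = PV/RT = (357 × 3.81) / (62.36 × 860.15) = 0.02536 mol
n(Mg) = (1/1) × 0.02536 = 0.02536 mol
m(Mg) = 0.02536 × 24.30 = 0.6162 g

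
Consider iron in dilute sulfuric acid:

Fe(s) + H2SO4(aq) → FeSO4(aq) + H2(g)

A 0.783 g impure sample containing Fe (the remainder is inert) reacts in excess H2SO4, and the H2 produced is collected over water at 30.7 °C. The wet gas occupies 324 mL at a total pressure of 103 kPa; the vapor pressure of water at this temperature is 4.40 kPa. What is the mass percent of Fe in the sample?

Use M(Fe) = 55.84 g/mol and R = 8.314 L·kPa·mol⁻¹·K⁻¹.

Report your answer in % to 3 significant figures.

90.2 %

P(H2) = 103 − 4.40 = 98.60 kPa
n(H2) = PV/RT = (98.60 × 0.3240) / (8.314 × 303.85) = 0.01265 mol
n(Fe) = (1/1) × 0.01265 = 0.01265 mol
m(Fe) = 0.01265 × 55.84 = 0.7064 g
%Fe = 0.7064 / 0.783 × 100 = 90.22%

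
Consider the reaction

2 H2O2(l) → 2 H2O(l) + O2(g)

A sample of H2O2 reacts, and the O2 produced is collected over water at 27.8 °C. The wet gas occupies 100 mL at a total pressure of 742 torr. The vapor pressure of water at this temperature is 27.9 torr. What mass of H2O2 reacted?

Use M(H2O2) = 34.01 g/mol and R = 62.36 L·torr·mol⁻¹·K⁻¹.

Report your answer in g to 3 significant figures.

P(O2) = 742 − 27.9 = 714.1 torr
n(O2) = PV/RT = (714.1 × 0.1000) / (62.36 × 300.95) = 0.003805 mol
n(H2O2) = (2/1) × 0.003805 = 0.007610 mol
m(H2O2) = 0.007610 × 34.01 = 0.2588 g

0.259 g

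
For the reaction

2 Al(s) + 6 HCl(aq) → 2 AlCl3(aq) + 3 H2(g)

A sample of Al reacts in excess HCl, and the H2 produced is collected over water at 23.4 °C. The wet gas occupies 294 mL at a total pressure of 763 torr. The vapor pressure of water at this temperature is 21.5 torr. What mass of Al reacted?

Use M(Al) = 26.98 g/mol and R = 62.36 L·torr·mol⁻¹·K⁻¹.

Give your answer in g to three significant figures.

0.212 g

P(H2) = 763 − 21.5 = 741.5 torr
n(H2) = PV/RT = (741.5 × 0.2940) / (62.36 × 296.55) = 0.01179 mol
n(Al) = (2/3) × 0.01179 = 0.007860 mol
m(Al) = 0.007860 × 26.98 = 0.2121 g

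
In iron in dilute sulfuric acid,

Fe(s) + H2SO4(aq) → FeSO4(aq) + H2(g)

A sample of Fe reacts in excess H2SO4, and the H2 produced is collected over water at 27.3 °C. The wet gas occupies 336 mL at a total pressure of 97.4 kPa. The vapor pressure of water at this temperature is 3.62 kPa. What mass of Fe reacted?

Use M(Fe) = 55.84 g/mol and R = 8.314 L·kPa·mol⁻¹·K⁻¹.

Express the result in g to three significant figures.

P(H2) = 97.4 − 3.62 = 93.78 kPa
n(H2) = PV/RT = (93.78 × 0.3360) / (8.314 × 300.45) = 0.01261 mol
n(Fe) = (1/1) × 0.01261 = 0.01261 mol
m(Fe) = 0.01261 × 55.84 = 0.7041 g

0.704 g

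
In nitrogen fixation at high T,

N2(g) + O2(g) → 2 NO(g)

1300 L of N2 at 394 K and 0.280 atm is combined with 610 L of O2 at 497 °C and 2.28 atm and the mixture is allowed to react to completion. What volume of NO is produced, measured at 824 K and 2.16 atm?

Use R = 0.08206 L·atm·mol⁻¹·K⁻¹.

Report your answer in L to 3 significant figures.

705 L

n(N2) = PV/RT = (0.280 × 1300) / (0.08206 × 394) = 11.26 mol
n(O2) = PV/RT = (2.28 × 610) / (0.08206 × 770.15) = 22.01 mol
For 11.26 mol N2, stoichiometry requires (1/1) × 11.26 = 11.26 mol O2; 22.01 mol is available, so N2 is limiting.
n(NO) = (2/1) × 11.26 = 22.52 mol
V(NO) = nRT/P = 22.52 × 0.08206 × 824 / 2.16 = 705.0 L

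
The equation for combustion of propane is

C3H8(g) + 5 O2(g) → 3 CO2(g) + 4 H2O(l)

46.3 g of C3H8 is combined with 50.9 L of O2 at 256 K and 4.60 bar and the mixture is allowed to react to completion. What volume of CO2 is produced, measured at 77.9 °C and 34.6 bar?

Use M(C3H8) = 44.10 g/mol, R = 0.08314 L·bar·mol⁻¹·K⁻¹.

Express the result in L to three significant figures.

2.66 L

n(C3H8) = 46.3 / 44.10 = 1.050 mol
n(O2) = PV/RT = (4.60 × 50.9) / (0.08314 × 256) = 11.00 mol
For 1.050 mol C3H8, stoichiometry requires (5/1) × 1.050 = 5.250 mol O2; 11.00 mol is available, so C3H8 is limiting.
n(CO2) = (3/1) × 1.050 = 3.150 mol
V(CO2) = nRT/P = 3.150 × 0.08314 × 351.05 / 34.6 = 2.657 L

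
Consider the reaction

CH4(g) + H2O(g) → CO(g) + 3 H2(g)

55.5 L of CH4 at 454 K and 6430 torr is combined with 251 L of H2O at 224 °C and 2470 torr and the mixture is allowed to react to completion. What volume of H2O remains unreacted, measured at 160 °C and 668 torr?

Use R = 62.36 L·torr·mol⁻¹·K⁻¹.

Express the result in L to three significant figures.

299 L

n(CH4) = PV/RT = (6430 × 55.5) / (62.36 × 454) = 12.60 mol
n(H2O) = PV/RT = (2470 × 251) / (62.36 × 497.15) = 20.00 mol
For 12.60 mol CH4, stoichiometry requires (1/1) × 12.60 = 12.60 mol H2O; 20.00 mol is available, so CH4 is limiting.
n(H2O) consumed = (1/1) × 12.60 = 12.60 mol; remaining = 20.00 − 12.60 = 7.400 mol
V(H2O) = nRT/P = 7.400 × 62.36 × 433.15 / 668 = 299.2 L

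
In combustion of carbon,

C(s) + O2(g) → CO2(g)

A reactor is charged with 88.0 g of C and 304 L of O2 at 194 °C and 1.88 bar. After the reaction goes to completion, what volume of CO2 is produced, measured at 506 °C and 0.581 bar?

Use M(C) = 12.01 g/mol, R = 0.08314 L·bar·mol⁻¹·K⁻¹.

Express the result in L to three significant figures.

817 L

n(C) = 88.0 / 12.01 = 7.327 mol
n(O2) = PV/RT = (1.88 × 304) / (0.08314 × 467.15) = 14.72 mol
For 7.327 mol C, stoichiometry requires (1/1) × 7.327 = 7.327 mol O2; 14.72 mol is available, so C is limiting.
n(CO2) = (1/1) × 7.327 = 7.327 mol
V(CO2) = nRT/P = 7.327 × 0.08314 × 779.15 / 0.581 = 816.9 L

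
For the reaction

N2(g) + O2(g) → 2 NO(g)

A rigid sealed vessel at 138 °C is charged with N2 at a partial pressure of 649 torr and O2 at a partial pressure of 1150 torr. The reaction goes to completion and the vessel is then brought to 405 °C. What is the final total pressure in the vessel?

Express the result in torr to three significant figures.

With V and T fixed, P_i ∝ n_i, so the mole ratios apply directly to partial pressures at 138 °C.
P(O2) required for 649 torr of N2 = (1/1) × 649 = 649.0 torr; available 1150 torr, so N2 is limiting.
P(O2) remaining = 1150 − (1/1) × 649 = 501.0 torr
P(gaseous products) = (2)/1 × 649 = 1298 torr
P_total at 138 °C = 501.0 + 1298 = 1799 torr
Scaling to 405 °C: P = 1799 × 678.15/411.15 = 2967 torr

2970 torr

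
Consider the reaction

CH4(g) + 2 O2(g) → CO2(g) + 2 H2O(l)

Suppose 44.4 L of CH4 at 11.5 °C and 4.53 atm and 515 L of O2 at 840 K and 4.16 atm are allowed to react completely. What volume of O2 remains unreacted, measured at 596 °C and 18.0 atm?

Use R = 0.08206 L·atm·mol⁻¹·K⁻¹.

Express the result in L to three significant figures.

54.9 L

n(CH4) = PV/RT = (4.53 × 44.4) / (0.08206 × 284.65) = 8.611 mol
n(O2) = PV/RT = (4.16 × 515) / (0.08206 × 840) = 31.08 mol
For 8.611 mol CH4, stoichiometry requires (2/1) × 8.611 = 17.22 mol O2; 31.08 mol is available, so CH4 is limiting.
n(O2) consumed = (2/1) × 8.611 = 17.22 mol; remaining = 31.08 − 17.22 = 13.86 mol
V(O2) = nRT/P = 13.86 × 0.08206 × 869.15 / 18.0 = 54.92 L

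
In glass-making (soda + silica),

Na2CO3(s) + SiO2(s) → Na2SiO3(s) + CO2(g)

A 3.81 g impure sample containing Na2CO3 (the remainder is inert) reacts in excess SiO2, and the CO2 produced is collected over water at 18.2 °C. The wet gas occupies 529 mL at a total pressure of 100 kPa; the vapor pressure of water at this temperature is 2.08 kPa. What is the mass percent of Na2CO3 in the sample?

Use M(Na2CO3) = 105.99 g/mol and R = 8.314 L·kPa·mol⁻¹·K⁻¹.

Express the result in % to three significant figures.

P(CO2) = 100 − 2.08 = 97.92 kPa
n(CO2) = PV/RT = (97.92 × 0.5290) / (8.314 × 291.35) = 0.02138 mol
n(Na2CO3) = (1/1) × 0.02138 = 0.02138 mol
m(Na2CO3) = 0.02138 × 105.99 = 2.266 g
%Na2CO3 = 2.266 / 3.81 × 100 = 59.48%

59.5 %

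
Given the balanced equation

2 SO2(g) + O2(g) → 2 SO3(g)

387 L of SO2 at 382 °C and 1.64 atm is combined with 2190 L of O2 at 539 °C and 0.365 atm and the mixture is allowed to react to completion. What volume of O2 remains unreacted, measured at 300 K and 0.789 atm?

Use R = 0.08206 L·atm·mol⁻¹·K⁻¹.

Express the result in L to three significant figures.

190 L

n(SO2) = PV/RT = (1.64 × 387) / (0.08206 × 655.15) = 11.81 mol
n(O2) = PV/RT = (0.365 × 2190) / (0.08206 × 812.15) = 11.99 mol
For 11.81 mol SO2, stoichiometry requires (1/2) × 11.81 = 5.905 mol O2; 11.99 mol is available, so SO2 is limiting.
n(O2) consumed = (1/2) × 11.81 = 5.905 mol; remaining = 11.99 − 5.905 = 6.085 mol
V(O2) = nRT/P = 6.085 × 0.08206 × 300 / 0.789 = 189.9 L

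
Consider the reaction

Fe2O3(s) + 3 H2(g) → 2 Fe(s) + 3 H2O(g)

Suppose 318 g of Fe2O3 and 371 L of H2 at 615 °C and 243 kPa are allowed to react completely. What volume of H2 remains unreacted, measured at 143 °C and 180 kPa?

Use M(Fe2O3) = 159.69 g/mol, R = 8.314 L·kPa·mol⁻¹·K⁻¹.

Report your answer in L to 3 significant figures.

120 L

n(Fe2O3) = 318 / 159.69 = 1.991 mol
n(H2) = PV/RT = (243 × 371) / (8.314 × 888.15) = 12.21 mol
For 1.991 mol Fe2O3, stoichiometry requires (3/1) × 1.991 = 5.973 mol H2; 12.21 mol is available, so Fe2O3 is limiting.
n(H2) consumed = (3/1) × 1.991 = 5.973 mol; remaining = 12.21 − 5.973 = 6.237 mol
V(H2) = nRT/P = 6.237 × 8.314 × 416.15 / 180 = 119.9 L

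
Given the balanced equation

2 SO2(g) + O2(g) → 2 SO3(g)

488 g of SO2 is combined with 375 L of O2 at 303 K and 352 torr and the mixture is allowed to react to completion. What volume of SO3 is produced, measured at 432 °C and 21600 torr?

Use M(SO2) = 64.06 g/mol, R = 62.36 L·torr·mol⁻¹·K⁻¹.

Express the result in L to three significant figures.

n(SO2) = 488 / 64.06 = 7.618 mol
n(O2) = PV/RT = (352 × 375) / (62.36 × 303) = 6.986 mol
For 7.618 mol SO2, stoichiometry requires (1/2) × 7.618 = 3.809 mol O2; 6.986 mol is available, so SO2 is limiting.
n(SO3) = (2/2) × 7.618 = 7.618 mol
V(SO3) = nRT/P = 7.618 × 62.36 × 705.15 / 21600 = 15.51 L

15.5 L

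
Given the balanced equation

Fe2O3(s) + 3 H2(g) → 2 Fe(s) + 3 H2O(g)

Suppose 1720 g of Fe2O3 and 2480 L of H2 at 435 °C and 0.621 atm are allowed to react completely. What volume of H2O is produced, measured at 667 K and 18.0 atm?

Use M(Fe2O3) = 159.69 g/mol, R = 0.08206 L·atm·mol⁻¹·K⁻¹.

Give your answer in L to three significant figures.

n(Fe2O3) = 1720 / 159.69 = 10.77 mol
n(H2) = PV/RT = (0.621 × 2480) / (0.08206 × 708.15) = 26.50 mol
For 10.77 mol Fe2O3, stoichiometry requires (3/1) × 10.77 = 32.31 mol H2; 26.50 mol is available, so H2 is limiting.
n(H2O) = (3/3) × 26.50 = 26.50 mol
V(H2O) = nRT/P = 26.50 × 0.08206 × 667 / 18.0 = 80.58 L

80.6 L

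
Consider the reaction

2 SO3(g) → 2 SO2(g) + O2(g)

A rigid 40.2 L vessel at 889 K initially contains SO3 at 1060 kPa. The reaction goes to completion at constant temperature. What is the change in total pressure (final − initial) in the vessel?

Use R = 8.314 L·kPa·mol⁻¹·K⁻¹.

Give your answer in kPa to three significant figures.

Rigid vessel, constant T ⇒ P scales with total gas moles (2 → 3).
P_final = (3/2) × 1060 = 1590 kPa; ΔP = 1590 − 1060 = 530.0 kPa

530 kPa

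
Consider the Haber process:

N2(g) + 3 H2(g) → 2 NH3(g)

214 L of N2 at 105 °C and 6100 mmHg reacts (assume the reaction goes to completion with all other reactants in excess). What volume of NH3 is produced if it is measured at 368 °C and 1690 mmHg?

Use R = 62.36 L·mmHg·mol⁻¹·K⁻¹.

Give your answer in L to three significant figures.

2620 L

n(N2) = PV/RT = (6100 × 214) / (62.36 × 378.15) = 55.36 mol
n(NH3) = (2/1) × 55.36 = 110.7 mol
V = nRT/P = 110.7 × 62.36 × 641.15 / 1690 = 2619 L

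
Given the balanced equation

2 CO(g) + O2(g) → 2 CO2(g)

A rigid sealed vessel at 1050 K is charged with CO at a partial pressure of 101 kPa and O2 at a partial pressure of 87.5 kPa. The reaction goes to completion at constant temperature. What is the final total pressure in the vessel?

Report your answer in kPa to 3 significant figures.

138 kPa

At constant V, partial pressures at 1050 K are proportional to moles, so apply stoichiometry directly to pressures.
P(O2) required for 101 kPa of CO = (1/2) × 101 = 50.50 kPa; available 87.5 kPa, so CO is limiting.
P(O2) remaining = 87.5 − (1/2) × 101 = 37.00 kPa
P(gaseous products) = (2)/2 × 101 = 101.0 kPa
P_total at 1050 K = 37.00 + 101.0 = 138.0 kPa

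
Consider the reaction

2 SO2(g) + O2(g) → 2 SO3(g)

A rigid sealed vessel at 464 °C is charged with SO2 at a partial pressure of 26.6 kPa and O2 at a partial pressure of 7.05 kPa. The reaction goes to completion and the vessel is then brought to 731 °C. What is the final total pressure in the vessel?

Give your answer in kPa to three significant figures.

Because the vessel is rigid and T is held at 464 °C, work the stoichiometry in partial pressures (P_i = n_iRT/V).
P(O2) required for 26.6 kPa of SO2 = (1/2) × 26.6 = 13.30 kPa; available 7.05 kPa, so O2 is limiting.
P(SO2) remaining = 26.6 − (2/1) × 7.05 = 12.50 kPa
P(gaseous products) = (2)/1 × 7.05 = 14.10 kPa
P_total at 464 °C = 12.50 + 14.10 = 26.60 kPa
Scaling to 731 °C: P = 26.60 × 1004.15/737.15 = 36.23 kPa

36.2 kPa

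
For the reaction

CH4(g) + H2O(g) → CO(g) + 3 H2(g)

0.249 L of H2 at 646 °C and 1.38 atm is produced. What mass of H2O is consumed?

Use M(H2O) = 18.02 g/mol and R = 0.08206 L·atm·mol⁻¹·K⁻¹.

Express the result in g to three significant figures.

n(H2) = PV/RT = (1.38 × 0.249) / (0.08206 × 919.15) = 0.004556 mol
n(H2O) = (1/3) × 0.004556 = 0.001519 mol
m(H2O) = 0.001519 × 18.02 = 0.02737 g

0.0274 g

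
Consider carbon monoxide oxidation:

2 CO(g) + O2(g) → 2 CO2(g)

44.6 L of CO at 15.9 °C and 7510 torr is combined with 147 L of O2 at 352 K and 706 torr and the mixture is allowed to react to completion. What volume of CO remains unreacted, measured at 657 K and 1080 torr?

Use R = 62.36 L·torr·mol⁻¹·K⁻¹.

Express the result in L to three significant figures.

346 L

n(CO) = PV/RT = (7510 × 44.6) / (62.36 × 289.05) = 18.58 mol
n(O2) = PV/RT = (706 × 147) / (62.36 × 352) = 4.728 mol
For 18.58 mol CO, stoichiometry requires (1/2) × 18.58 = 9.290 mol O2; 4.728 mol is available, so O2 is limiting.
n(CO) consumed = (2/1) × 4.728 = 9.456 mol; remaining = 18.58 − 9.456 = 9.124 mol
V(CO) = nRT/P = 9.124 × 62.36 × 657 / 1080 = 346.1 L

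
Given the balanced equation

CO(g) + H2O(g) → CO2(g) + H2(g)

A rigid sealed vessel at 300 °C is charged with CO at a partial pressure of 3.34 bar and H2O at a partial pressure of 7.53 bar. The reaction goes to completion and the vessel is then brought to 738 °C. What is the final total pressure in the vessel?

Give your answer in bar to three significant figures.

19.2 bar

Because the vessel is rigid and T is held at 300 °C, work the stoichiometry in partial pressures (P_i = n_iRT/V).
P(H2O) required for 3.34 bar of CO = (1/1) × 3.34 = 3.340 bar; available 7.53 bar, so CO is limiting.
P(H2O) remaining = 7.53 − (1/1) × 3.34 = 4.190 bar
P(gaseous products) = (1+1)/1 × 3.34 = 6.680 bar
P_total at 300 °C = 4.190 + 6.680 = 10.87 bar
Scaling to 738 °C: P = 10.87 × 1011.15/573.15 = 19.18 bar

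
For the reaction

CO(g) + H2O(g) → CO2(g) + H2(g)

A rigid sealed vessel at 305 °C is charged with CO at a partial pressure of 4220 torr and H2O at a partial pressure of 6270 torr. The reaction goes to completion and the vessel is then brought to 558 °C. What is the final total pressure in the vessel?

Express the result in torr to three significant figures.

With V and T fixed, P_i ∝ n_i, so the mole ratios apply directly to partial pressures at 305 °C.
P(H2O) required for 4220 torr of CO = (1/1) × 4220 = 4220 torr; available 6270 torr, so CO is limiting.
P(H2O) remaining = 6270 − (1/1) × 4220 = 2050 torr
P(gaseous products) = (1+1)/1 × 4220 = 8440 torr
P_total at 305 °C = 2050 + 8440 = 10490 torr
Scaling to 558 °C: P = 10490 × 831.15/578.15 = 15080 torr

15100 torr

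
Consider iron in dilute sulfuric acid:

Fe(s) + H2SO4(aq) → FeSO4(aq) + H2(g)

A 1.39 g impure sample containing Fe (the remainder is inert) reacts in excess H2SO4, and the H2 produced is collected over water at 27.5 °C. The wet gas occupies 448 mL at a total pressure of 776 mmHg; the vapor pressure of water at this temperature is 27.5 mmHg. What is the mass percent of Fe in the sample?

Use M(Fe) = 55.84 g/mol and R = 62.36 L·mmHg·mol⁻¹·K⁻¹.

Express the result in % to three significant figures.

71.9 %

P(H2) = 776 − 27.5 = 748.5 mmHg
n(H2) = PV/RT = (748.5 × 0.4480) / (62.36 × 300.65) = 0.01789 mol
n(Fe) = (1/1) × 0.01789 = 0.01789 mol
m(Fe) = 0.01789 × 55.84 = 0.9990 g
%Fe = 0.9990 / 1.39 × 100 = 71.87%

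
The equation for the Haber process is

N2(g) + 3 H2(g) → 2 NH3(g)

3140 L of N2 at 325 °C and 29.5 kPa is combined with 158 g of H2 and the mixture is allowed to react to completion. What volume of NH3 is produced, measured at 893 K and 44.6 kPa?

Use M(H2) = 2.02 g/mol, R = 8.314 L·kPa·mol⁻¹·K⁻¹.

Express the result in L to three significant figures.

6200 L

n(N2) = PV/RT = (29.5 × 3140) / (8.314 × 598.15) = 18.63 mol
n(H2) = 158 / 2.02 = 78.22 mol
For 18.63 mol N2, stoichiometry requires (3/1) × 18.63 = 55.89 mol H2; 78.22 mol is available, so N2 is limiting.
n(NH3) = (2/1) × 18.63 = 37.26 mol
V(NH3) = nRT/P = 37.26 × 8.314 × 893 / 44.6 = 6203 L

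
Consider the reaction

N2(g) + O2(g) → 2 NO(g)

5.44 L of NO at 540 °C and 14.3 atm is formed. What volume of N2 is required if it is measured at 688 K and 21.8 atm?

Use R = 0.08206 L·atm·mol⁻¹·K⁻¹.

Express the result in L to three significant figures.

1.51 L

n(NO) = PV/RT = (14.3 × 5.44) / (0.08206 × 813.15) = 1.166 mol
n(N2) = (1/2) × 1.166 = 0.5830 mol
V = nRT/P = 0.5830 × 0.08206 × 688 / 21.8 = 1.510 L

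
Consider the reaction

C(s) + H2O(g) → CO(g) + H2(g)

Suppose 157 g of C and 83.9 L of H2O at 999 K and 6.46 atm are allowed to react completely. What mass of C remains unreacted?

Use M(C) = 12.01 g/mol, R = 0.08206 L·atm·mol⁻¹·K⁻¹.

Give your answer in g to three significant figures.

77.6 g

n(C) = 157 / 12.01 = 13.07 mol
n(H2O) = PV/RT = (6.46 × 83.9) / (0.08206 × 999) = 6.611 mol
For 13.07 mol C, stoichiometry requires (1/1) × 13.07 = 13.07 mol H2O; 6.611 mol is available, so H2O is limiting.
n(C) consumed = (1/1) × 6.611 = 6.611 mol; remaining = 13.07 − 6.611 = 6.459 mol
m(C) = 6.459 × 12.01 = 77.57 g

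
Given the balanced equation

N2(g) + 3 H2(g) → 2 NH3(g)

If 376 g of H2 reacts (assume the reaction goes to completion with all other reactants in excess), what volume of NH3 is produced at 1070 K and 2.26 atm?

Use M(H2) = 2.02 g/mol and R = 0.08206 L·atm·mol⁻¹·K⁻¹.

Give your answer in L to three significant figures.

n(H2) = 376.0 / 2.02 = 186.1 mol
n(NH3) = (2/3) × 186.1 = 124.1 mol
V = nRT/P = 124.1 × 0.08206 × 1070 / 2.26 = 4821 L

4820 L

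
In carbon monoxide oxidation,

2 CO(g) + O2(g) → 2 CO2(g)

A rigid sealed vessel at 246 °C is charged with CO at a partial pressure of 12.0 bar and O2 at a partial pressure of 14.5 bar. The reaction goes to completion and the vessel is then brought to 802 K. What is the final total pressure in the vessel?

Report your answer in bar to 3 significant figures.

At constant V, partial pressures at 246 °C are proportional to moles, so apply stoichiometry directly to pressures.
P(O2) required for 12.0 bar of CO = (1/2) × 12.0 = 6.000 bar; available 14.5 bar, so CO is limiting.
P(O2) remaining = 14.5 − (1/2) × 12.0 = 8.500 bar
P(gaseous products) = (2)/2 × 12.0 = 12.00 bar
P_total at 246 °C = 8.500 + 12.00 = 20.50 bar
Scaling to 802 K: P = 20.50 × 802/519.15 = 31.67 bar

31.7 bar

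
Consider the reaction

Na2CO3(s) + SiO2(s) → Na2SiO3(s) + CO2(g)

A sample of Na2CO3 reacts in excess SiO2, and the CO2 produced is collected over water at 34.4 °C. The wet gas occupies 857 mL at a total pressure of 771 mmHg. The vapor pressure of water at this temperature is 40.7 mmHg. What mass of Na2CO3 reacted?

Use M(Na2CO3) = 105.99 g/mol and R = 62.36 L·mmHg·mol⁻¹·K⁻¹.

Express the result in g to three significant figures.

P(CO2) = 771 − 40.7 = 730.3 mmHg
n(CO2) = PV/RT = (730.3 × 0.8570) / (62.36 × 307.55) = 0.03263 mol
n(Na2CO3) = (1/1) × 0.03263 = 0.03263 mol
m(Na2CO3) = 0.03263 × 105.99 = 3.458 g

3.46 g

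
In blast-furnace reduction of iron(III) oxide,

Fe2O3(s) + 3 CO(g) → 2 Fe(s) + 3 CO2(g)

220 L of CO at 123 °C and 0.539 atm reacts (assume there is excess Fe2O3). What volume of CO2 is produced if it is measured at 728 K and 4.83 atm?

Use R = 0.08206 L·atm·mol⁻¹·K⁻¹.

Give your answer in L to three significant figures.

n(CO) = PV/RT = (0.539 × 220) / (0.08206 × 396.15) = 3.648 mol
n(CO2) = (3/3) × 3.648 = 3.648 mol
V = nRT/P = 3.648 × 0.08206 × 728 / 4.83 = 45.12 L

45.1 L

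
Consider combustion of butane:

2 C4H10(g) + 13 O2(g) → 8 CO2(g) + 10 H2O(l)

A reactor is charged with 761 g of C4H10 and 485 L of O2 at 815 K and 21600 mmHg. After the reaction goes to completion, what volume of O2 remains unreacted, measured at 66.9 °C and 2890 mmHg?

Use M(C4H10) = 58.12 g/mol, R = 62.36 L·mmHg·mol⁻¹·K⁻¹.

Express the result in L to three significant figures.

888 L

n(C4H10) = 761 / 58.12 = 13.09 mol
n(O2) = PV/RT = (21600 × 485) / (62.36 × 815) = 206.1 mol
For 13.09 mol C4H10, stoichiometry requires (13/2) × 13.09 = 85.08 mol O2; 206.1 mol is available, so C4H10 is limiting.
n(O2) consumed = (13/2) × 13.09 = 85.08 mol; remaining = 206.1 − 85.08 = 121.0 mol
V(O2) = nRT/P = 121.0 × 62.36 × 340.05 / 2890 = 887.8 L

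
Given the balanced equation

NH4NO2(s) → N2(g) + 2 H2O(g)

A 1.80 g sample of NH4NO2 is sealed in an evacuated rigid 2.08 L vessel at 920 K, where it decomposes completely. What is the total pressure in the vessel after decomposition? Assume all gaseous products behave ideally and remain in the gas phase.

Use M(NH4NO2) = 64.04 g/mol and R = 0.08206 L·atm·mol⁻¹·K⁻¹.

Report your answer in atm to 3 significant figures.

3.06 atm

n(NH4NO2) = 1.80 / 64.04 = 0.02811 mol
n(gas produced) = (3/1) × 0.02811 = 0.08433 mol
P = nRT/V = 0.08433 × 0.08206 × 920 / 2.08 = 3.061 atm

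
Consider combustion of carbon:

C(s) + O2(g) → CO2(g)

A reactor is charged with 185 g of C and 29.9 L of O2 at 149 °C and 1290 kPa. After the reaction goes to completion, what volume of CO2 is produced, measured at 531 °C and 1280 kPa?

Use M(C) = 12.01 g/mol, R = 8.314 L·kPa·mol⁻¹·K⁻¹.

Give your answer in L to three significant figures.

n(C) = 185 / 12.01 = 15.40 mol
n(O2) = PV/RT = (1290 × 29.9) / (8.314 × 422.15) = 10.99 mol
For 15.40 mol C, stoichiometry requires (1/1) × 15.40 = 15.40 mol O2; 10.99 mol is available, so O2 is limiting.
n(CO2) = (1/1) × 10.99 = 10.99 mol
V(CO2) = nRT/P = 10.99 × 8.314 × 804.15 / 1280 = 57.40 L

57.4 L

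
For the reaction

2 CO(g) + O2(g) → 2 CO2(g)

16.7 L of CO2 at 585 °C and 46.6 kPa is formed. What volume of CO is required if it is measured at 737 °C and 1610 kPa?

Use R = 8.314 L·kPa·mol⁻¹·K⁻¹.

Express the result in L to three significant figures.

n(CO2) = PV/RT = (46.6 × 16.7) / (8.314 × 858.15) = 0.1091 mol
n(CO) = (2/2) × 0.1091 = 0.1091 mol
V = nRT/P = 0.1091 × 8.314 × 1010.15 / 1610 = 0.5691 L

0.569 L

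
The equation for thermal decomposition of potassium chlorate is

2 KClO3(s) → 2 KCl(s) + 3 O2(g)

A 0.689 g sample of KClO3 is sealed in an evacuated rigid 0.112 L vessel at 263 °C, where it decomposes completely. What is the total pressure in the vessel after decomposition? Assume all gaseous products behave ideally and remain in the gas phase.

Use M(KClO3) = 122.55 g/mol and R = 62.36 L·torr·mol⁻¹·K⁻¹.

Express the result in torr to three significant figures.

2520 torr

n(KClO3) = 0.689 / 122.55 = 0.005622 mol
n(gas produced) = (3/2) × 0.005622 = 0.008433 mol
P = nRT/V = 0.008433 × 62.36 × 536.15 / 0.112 = 2517 torr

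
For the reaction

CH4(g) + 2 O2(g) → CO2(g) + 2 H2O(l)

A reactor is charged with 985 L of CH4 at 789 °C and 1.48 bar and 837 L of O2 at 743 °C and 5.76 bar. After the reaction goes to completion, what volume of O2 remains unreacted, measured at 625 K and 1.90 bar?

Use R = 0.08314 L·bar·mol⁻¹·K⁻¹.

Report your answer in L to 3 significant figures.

n(CH4) = PV/RT = (1.48 × 985) / (0.08314 × 1062.15) = 16.51 mol
n(O2) = PV/RT = (5.76 × 837) / (0.08314 × 1016.15) = 57.07 mol
For 16.51 mol CH4, stoichiometry requires (2/1) × 16.51 = 33.02 mol O2; 57.07 mol is available, so CH4 is limiting.
n(O2) consumed = (2/1) × 16.51 = 33.02 mol; remaining = 57.07 − 33.02 = 24.05 mol
V(O2) = nRT/P = 24.05 × 0.08314 × 625 / 1.90 = 657.7 L

658 L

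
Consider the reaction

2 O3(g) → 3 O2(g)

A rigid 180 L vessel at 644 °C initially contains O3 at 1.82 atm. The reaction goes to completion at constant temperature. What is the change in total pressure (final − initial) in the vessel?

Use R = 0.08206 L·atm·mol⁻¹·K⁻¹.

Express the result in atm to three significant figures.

0.910 atm

At constant T and V, P ∝ n(gas): 2 mol gas → 3 mol gas.
P_final = (3/2) × 1.82 = 2.730 atm; ΔP = 2.730 − 1.82 = 0.9100 atm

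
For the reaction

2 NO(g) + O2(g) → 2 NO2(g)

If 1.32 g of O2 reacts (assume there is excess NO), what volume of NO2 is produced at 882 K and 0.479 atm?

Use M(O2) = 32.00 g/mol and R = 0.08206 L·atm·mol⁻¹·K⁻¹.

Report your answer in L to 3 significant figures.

n(O2) = 1.320 / 32.00 = 0.04125 mol
n(NO2) = (2/1) × 0.04125 = 0.08250 mol
V = nRT/P = 0.08250 × 0.08206 × 882 / 0.479 = 12.47 L

12.5 L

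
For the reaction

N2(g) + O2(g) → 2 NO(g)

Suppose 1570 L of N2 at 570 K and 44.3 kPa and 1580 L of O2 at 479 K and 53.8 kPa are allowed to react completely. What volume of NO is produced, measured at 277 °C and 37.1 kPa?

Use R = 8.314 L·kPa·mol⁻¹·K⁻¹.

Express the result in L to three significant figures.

n(N2) = PV/RT = (44.3 × 1570) / (8.314 × 570) = 14.68 mol
n(O2) = PV/RT = (53.8 × 1580) / (8.314 × 479) = 21.34 mol
For 14.68 mol N2, stoichiometry requires (1/1) × 14.68 = 14.68 mol O2; 21.34 mol is available, so N2 is limiting.
n(NO) = (2/1) × 14.68 = 29.36 mol
V(NO) = nRT/P = 29.36 × 8.314 × 550.15 / 37.1 = 3620 L

3620 L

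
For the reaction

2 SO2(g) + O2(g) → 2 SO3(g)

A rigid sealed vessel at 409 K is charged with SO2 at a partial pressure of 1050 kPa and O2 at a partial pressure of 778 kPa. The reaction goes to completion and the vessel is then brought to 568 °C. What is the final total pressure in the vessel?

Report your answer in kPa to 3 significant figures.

At constant V, partial pressures at 409 K are proportional to moles, so apply stoichiometry directly to pressures.
P(O2) required for 1050 kPa of SO2 = (1/2) × 1050 = 525.0 kPa; available 778 kPa, so SO2 is limiting.
P(O2) remaining = 778 − (1/2) × 1050 = 253.0 kPa
P(gaseous products) = (2)/2 × 1050 = 1050 kPa
P_total at 409 K = 253.0 + 1050 = 1303 kPa
Scaling to 568 °C: P = 1303 × 841.15/409 = 2680 kPa

2680 kPa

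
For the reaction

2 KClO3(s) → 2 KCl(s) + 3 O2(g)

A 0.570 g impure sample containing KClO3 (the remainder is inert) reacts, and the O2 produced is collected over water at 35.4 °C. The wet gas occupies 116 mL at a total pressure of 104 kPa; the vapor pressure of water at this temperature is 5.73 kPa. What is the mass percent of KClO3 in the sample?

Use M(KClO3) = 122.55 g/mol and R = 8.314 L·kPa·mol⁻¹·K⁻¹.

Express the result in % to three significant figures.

63.7 %

P(O2) = 104 − 5.73 = 98.27 kPa
n(O2) = PV/RT = (98.27 × 0.1160) / (8.314 × 308.55) = 0.004444 mol
n(KClO3) = (2/3) × 0.004444 = 0.002963 mol
m(KClO3) = 0.002963 × 122.55 = 0.3631 g
%KClO3 = 0.3631 / 0.570 × 100 = 63.70%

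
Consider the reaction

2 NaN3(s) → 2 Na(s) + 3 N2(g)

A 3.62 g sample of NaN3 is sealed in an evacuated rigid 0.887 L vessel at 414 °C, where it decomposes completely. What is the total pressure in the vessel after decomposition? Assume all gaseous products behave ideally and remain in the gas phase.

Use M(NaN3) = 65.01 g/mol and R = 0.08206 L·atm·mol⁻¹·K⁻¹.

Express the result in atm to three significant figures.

5.31 atm

n(NaN3) = 3.62 / 65.01 = 0.05568 mol
n(gas produced) = (3/2) × 0.05568 = 0.08352 mol
P = nRT/V = 0.08352 × 0.08206 × 687.15 / 0.887 = 5.309 atm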